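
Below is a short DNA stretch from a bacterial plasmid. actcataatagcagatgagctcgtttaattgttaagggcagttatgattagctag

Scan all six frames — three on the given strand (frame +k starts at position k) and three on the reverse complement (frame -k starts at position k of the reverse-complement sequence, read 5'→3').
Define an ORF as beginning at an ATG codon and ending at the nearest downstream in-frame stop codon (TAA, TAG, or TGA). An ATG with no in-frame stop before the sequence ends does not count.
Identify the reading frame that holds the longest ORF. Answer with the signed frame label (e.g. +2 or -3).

+3

Reverse complement (5'→3'): CTAGCTAATCATAACTGCCCTTAACAATTAAACGAGCTCATCTGCTATTATGAGT
Frame +1: ACT CAT AAT AGC AGA TGA GCT CGT TTA ATT GTT AAG GGC AGT TAT GAT TAG CTA — no ATG→stop ORF.
Frame +2: CTC ATA ATA GCA GAT GAG CTC GTT TAA TTG TTA AGG GCA GTT ATG ATT AGC TAG — ATG at 44, stop TAG at 53 → 12 nt.
Frame +3: TCA TAA TAG CAG ATG AGC TCG TTT AAT TGT TAA GGG CAG TTA TGA TTA GCT — ATG at 15, stop TAA at 33 → 21 nt.
Frame -1: CTA GCT AAT CAT AAC TGC CCT TAA CAA TTA AAC GAG CTC ATC TGC TAT TAT GAG — no ATG→stop ORF.
Frame -2: TAG CTA ATC ATA ACT GCC CTT AAC AAT TAA ACG AGC TCA TCT GCT ATT ATG AGT — no ATG→stop ORF.
Frame -3: AGC TAA TCA TAA CTG CCC TTA ACA ATT AAA CGA GCT CAT CTG CTA TTA TGA — no ATG→stop ORF.
Longest ORF is 21 nt in frame +3 (positions 15–35).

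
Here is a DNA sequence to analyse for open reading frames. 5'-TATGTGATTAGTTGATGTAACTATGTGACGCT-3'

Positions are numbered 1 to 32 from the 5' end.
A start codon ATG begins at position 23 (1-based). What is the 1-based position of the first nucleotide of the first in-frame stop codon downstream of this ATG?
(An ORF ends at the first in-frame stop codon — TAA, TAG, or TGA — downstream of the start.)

Codons from position 23: ATG (23–25), TGA (26–28).
TGA is a stop codon; it begins at position 26.

26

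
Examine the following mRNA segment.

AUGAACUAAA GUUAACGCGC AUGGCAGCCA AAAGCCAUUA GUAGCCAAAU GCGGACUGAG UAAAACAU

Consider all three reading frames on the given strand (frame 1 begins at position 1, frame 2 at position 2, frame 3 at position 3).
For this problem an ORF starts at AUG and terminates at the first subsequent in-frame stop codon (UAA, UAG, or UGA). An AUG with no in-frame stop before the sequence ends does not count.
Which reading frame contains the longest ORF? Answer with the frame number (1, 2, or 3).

Frame 1: AUG AAC UAA AGU UAA CGC GCA UGG CAG CCA AAA GCC AUU AGU AGC CAA AUG CGG ACU GAG UAA AAC — AUG at 1, stop UAA at 7 → 9 nt; AUG at 49, stop UAA at 61 → 15 nt.
Frame 2: UGA ACU AAA GUU AAC GCG CAU GGC AGC CAA AAG CCA UUA GUA GCC AAA UGC GGA CUG AGU AAA ACA — no AUG→stop ORF.
Frame 3: GAA CUA AAG UUA ACG CGC AUG GCA GCC AAA AGC CAU UAG UAG CCA AAU GCG GAC UGA GUA AAA CAU — AUG at 21, stop UAG at 39 → 21 nt.
Longest ORF is 21 nt in frame 3 (positions 21–41).

3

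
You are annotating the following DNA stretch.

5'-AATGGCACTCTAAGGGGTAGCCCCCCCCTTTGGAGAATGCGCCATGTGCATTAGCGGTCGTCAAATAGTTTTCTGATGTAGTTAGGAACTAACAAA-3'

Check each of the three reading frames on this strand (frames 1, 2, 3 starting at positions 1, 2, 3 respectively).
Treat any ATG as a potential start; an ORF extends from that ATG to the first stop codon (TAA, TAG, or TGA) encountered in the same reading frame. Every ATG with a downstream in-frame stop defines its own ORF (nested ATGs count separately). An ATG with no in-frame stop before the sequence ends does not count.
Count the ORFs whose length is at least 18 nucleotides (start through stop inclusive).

Frame 1: AAT GGC ACT CTA AGG GGT AGC CCC CCC CTT TGG AGA ATG CGC CAT GTG CAT TAG CGG TCG TCA AAT AGT TTT CTG ATG TAG TTA GGA ACT AAC AAA — ATG at 37, stop TAG at 52 → 18 nt; ATG at 76, stop TAG at 79 → 6 nt.
Frame 2: ATG GCA CTC TAA GGG GTA GCC CCC CCC TTT GGA GAA TGC GCC ATG TGC ATT AGC GGT CGT CAA ATA GTT TTC TGA TGT AGT TAG GAA CTA ACA — ATG at 2, stop TAA at 11 → 12 nt; ATG at 44, stop TGA at 74 → 33 nt.
Frame 3: TGG CAC TCT AAG GGG TAG CCC CCC CCT TTG GAG AAT GCG CCA TGT GCA TTA GCG GTC GTC AAA TAG TTT TCT GAT GTA GTT AGG AAC TAA CAA — no ATG→stop ORF.
ORFs ≥ 18 nucleotides: frame 1 37–54 (18 nucleotides), frame 2 44–76 (33 nucleotides). Count = 2.

2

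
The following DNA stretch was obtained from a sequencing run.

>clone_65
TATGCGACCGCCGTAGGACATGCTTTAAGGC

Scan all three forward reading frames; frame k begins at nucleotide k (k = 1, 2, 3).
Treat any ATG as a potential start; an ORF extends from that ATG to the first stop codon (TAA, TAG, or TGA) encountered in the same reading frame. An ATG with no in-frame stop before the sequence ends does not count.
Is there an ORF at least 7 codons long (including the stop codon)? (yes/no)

no

Frame 1: TAT GCG ACC GCC GTA GGA CAT GCT TTA AGG — no ATG→stop ORF.
Frame 2: ATG CGA CCG CCG TAG GAC ATG CTT TAA GGC — ATG at 2, stop TAG at 14 → 15 nt; ATG at 20, stop TAA at 26 → 9 nt.
Frame 3: TGC GAC CGC CGT AGG ACA TGC TTT AAG — no ATG→stop ORF.
Largest ORF found is 5 codons < 7, so no.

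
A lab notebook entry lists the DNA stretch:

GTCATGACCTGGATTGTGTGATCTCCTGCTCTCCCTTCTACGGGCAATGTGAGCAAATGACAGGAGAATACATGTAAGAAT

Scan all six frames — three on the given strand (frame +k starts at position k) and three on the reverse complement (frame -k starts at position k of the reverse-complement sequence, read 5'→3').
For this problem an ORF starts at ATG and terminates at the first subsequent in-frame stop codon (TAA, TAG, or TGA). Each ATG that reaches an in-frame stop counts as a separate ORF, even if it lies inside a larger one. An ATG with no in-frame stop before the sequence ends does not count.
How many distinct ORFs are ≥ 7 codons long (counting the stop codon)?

Reverse complement (5'→3'): ATTCTTACATGTATTCTCCTGTCATTTGCTCACATTGCCCGTAGAAGGGAGAGCAGGAGATCACACAATCCAGGTCATGAC
Frame +1: GTC ATG ACC TGG ATT GTG TGA TCT CCT GCT CTC CCT TCT ACG GGC AAT GTG AGC AAA TGA CAG GAG AAT ACA TGT AAG AAT — ATG at 4, stop TGA at 19 → 18 nt.
Frame +2: TCA TGA CCT GGA TTG TGT GAT CTC CTG CTC TCC CTT CTA CGG GCA ATG TGA GCA AAT GAC AGG AGA ATA CAT GTA AGA — ATG at 47, stop TGA at 50 → 6 nt.
Frame +3: CAT GAC CTG GAT TGT GTG ATC TCC TGC TCT CCC TTC TAC GGG CAA TGT GAG CAA ATG ACA GGA GAA TAC ATG TAA GAA — ATG at 57, stop TAA at 75 → 21 nt; ATG at 72, stop TAA at 75 → 6 nt.
Frame -1: ATT CTT ACA TGT ATT CTC CTG TCA TTT GCT CAC ATT GCC CGT AGA AGG GAG AGC AGG AGA TCA CAC AAT CCA GGT CAT GAC — no ATG→stop ORF.
Frame -2: TTC TTA CAT GTA TTC TCC TGT CAT TTG CTC ACA TTG CCC GTA GAA GGG AGA GCA GGA GAT CAC ACA ATC CAG GTC ATG — no ATG→stop ORF.
Frame -3: TCT TAC ATG TAT TCT CCT GTC ATT TGC TCA CAT TGC CCG TAG AAG GGA GAG CAG GAG ATC ACA CAA TCC AGG TCA TGA — ATG at 9, stop TAG at 42 → 36 nt.
ORFs ≥ 7 codons: frame +3 57–77 (7 codons), frame -3 9–44 (12 codons). Count = 2.

2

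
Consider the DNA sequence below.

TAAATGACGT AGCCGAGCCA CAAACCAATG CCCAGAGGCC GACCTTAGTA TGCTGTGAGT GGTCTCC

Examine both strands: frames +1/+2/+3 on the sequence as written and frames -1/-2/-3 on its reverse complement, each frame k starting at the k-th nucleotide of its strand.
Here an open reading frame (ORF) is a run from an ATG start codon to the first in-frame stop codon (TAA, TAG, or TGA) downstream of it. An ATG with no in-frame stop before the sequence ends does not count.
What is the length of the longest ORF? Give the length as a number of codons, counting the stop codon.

Reverse complement (5'→3'): GGAGACCACTCACAGCATACTAAGGTCGGCCTCTGGGCATTGGTTTGTGGCTCGGCTACGTCATTTA
Frame +1: TAA ATG ACG TAG CCG AGC CAC AAA CCA ATG CCC AGA GGC CGA CCT TAG TAT GCT GTG AGT GGT CTC — ATG at 4, stop TAG at 10 → 9 nt; ATG at 28, stop TAG at 46 → 21 nt.
Frame +2: AAA TGA CGT AGC CGA GCC ACA AAC CAA TGC CCA GAG GCC GAC CTT AGT ATG CTG TGA GTG GTC TCC — ATG at 50, stop TGA at 56 → 9 nt.
Frame +3: AAT GAC GTA GCC GAG CCA CAA ACC AAT GCC CAG AGG CCG ACC TTA GTA TGC TGT GAG TGG TCT — no ATG→stop ORF.
Frame -1: GGA GAC CAC TCA CAG CAT ACT AAG GTC GGC CTC TGG GCA TTG GTT TGT GGC TCG GCT ACG TCA TTT — no ATG→stop ORF.
Frame -2: GAG ACC ACT CAC AGC ATA CTA AGG TCG GCC TCT GGG CAT TGG TTT GTG GCT CGG CTA CGT CAT TTA — no ATG→stop ORF.
Frame -3: AGA CCA CTC ACA GCA TAC TAA GGT CGG CCT CTG GGC ATT GGT TTG TGG CTC GGC TAC GTC ATT — no ATG→stop ORF.
Longest: frame +1, positions 28–48, 21 nt = 7 codons = 6 aa. → 7 codons.

7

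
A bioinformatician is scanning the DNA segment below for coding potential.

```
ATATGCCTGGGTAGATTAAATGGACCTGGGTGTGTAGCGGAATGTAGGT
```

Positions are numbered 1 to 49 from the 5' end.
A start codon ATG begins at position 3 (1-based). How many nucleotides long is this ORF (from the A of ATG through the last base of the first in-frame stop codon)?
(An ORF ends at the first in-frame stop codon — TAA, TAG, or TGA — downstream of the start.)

12

Codons from position 3: ATG (3–5), CCT (6–8), GGG (9–11), TAG (12–14).
TAG is the first in-frame stop; ORF spans 3–14, 12 nucleotides.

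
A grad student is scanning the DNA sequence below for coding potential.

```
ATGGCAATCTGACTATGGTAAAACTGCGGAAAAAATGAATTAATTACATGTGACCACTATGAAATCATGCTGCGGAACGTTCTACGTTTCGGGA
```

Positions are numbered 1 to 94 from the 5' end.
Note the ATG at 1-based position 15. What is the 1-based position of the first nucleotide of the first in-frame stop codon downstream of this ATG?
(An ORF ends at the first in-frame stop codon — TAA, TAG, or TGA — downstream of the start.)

36

Codons from position 15: ATG (15–17), GTA (18–20), AAA (21–23), CTG (24–26), CGG (27–29), AAA (30–32), AAA (33–35), TGA (36–38).
TGA is a stop codon; it begins at position 36.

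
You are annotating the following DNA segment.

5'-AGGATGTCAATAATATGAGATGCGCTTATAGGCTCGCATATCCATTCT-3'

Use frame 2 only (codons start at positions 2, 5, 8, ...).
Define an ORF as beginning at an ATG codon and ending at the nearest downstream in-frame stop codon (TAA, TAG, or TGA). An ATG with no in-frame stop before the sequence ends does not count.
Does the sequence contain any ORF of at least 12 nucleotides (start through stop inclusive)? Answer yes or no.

Frame 2: GGA TGT CAA TAA TAT GAG ATG CGC TTA TAG GCT CGC ATA TCC ATT — ATG at 20, stop TAG at 29 → 12 nt.
Frame 2 has an ORF of 12 nucleotides (positions 20–31) ≥ 12, so yes.

yes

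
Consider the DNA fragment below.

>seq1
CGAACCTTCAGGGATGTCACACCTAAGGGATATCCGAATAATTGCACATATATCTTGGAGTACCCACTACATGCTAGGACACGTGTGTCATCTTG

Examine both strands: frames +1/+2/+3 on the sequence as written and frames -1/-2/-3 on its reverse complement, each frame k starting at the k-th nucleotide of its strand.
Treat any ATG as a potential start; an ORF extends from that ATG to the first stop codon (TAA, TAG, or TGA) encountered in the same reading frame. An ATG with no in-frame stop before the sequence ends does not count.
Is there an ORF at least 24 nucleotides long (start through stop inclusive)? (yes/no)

yes

Reverse complement (5'→3'): CAAGATGACACACGTGTCCTAGCATGTAGTGGGTACTCCAAGATATATGTGCAATTATTCGGATATCCCTTAGGTGTGACATCCCTGAAGGTTCG
Frame +1: CGA ACC TTC AGG GAT GTC ACA CCT AAG GGA TAT CCG AAT AAT TGC ACA TAT ATC TTG GAG TAC CCA CTA CAT GCT AGG ACA CGT GTG TCA TCT — no ATG→stop ORF.
Frame +2: GAA CCT TCA GGG ATG TCA CAC CTA AGG GAT ATC CGA ATA ATT GCA CAT ATA TCT TGG AGT ACC CAC TAC ATG CTA GGA CAC GTG TGT CAT CTT — no ATG→stop ORF.
Frame +3: AAC CTT CAG GGA TGT CAC ACC TAA GGG ATA TCC GAA TAA TTG CAC ATA TAT CTT GGA GTA CCC ACT ACA TGC TAG GAC ACG TGT GTC ATC TTG — no ATG→stop ORF.
Frame -1: CAA GAT GAC ACA CGT GTC CTA GCA TGT AGT GGG TAC TCC AAG ATA TAT GTG CAA TTA TTC GGA TAT CCC TTA GGT GTG ACA TCC CTG AAG GTT — no ATG→stop ORF.
Frame -2: AAG ATG ACA CAC GTG TCC TAG CAT GTA GTG GGT ACT CCA AGA TAT ATG TGC AAT TAT TCG GAT ATC CCT TAG GTG TGA CAT CCC TGA AGG TTC — ATG at 5, stop TAG at 20 → 18 nt; ATG at 47, stop TAG at 71 → 27 nt.
Frame -3: AGA TGA CAC ACG TGT CCT AGC ATG TAG TGG GTA CTC CAA GAT ATA TGT GCA ATT ATT CGG ATA TCC CTT AGG TGT GAC ATC CCT GAA GGT TCG — ATG at 24, stop TAG at 27 → 6 nt.
Frame -2 has an ORF of 27 nucleotides (positions 47–73) ≥ 24, so yes.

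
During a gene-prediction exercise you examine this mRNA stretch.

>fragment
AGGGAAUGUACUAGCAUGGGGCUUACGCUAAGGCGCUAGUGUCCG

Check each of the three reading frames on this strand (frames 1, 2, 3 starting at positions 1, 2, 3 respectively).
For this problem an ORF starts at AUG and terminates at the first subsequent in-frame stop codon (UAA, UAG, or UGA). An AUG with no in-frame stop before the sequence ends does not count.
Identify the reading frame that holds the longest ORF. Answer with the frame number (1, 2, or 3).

1

Frame 1: AGG GAA UGU ACU AGC AUG GGG CUU ACG CUA AGG CGC UAG UGU CCG — AUG at 16, stop UAG at 37 → 24 nt.
Frame 2: GGG AAU GUA CUA GCA UGG GGC UUA CGC UAA GGC GCU AGU GUC — no AUG→stop ORF.
Frame 3: GGA AUG UAC UAG CAU GGG GCU UAC GCU AAG GCG CUA GUG UCC — AUG at 6, stop UAG at 12 → 9 nt.
Longest ORF is 24 nt in frame 1 (positions 16–39).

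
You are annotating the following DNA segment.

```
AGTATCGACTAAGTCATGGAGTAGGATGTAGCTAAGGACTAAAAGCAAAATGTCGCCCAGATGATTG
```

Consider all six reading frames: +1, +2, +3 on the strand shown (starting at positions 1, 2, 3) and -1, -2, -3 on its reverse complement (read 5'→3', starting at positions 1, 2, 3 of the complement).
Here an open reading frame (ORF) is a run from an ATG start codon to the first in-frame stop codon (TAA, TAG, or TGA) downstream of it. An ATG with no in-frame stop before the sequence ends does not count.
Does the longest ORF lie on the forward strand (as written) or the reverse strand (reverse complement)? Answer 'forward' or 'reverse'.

forward

Reverse complement (5'→3'): CAATCATCTGGGCGACATTTTGCTTTTAGTCCTTAGCTACATCCTACTCCATGACTTAGTCGATACT
Frame +1: AGT ATC GAC TAA GTC ATG GAG TAG GAT GTA GCT AAG GAC TAA AAG CAA AAT GTC GCC CAG ATG ATT — ATG at 16, stop TAG at 22 → 9 nt.
Frame +2: GTA TCG ACT AAG TCA TGG AGT AGG ATG TAG CTA AGG ACT AAA AGC AAA ATG TCG CCC AGA TGA TTG — ATG at 26, stop TAG at 29 → 6 nt; ATG at 50, stop TGA at 62 → 15 nt.
Frame +3: TAT CGA CTA AGT CAT GGA GTA GGA TGT AGC TAA GGA CTA AAA GCA AAA TGT CGC CCA GAT GAT — no ATG→stop ORF.
Frame -1: CAA TCA TCT GGG CGA CAT TTT GCT TTT AGT CCT TAG CTA CAT CCT ACT CCA TGA CTT AGT CGA TAC — no ATG→stop ORF.
Frame -2: AAT CAT CTG GGC GAC ATT TTG CTT TTA GTC CTT AGC TAC ATC CTA CTC CAT GAC TTA GTC GAT ACT — no ATG→stop ORF.
Frame -3: ATC ATC TGG GCG ACA TTT TGC TTT TAG TCC TTA GCT ACA TCC TAC TCC ATG ACT TAG TCG ATA — ATG at 51, stop TAG at 57 → 9 nt.
Forward-strand max 15 nt; reverse-strand max 9 nt. The forward strand has the longer ORF.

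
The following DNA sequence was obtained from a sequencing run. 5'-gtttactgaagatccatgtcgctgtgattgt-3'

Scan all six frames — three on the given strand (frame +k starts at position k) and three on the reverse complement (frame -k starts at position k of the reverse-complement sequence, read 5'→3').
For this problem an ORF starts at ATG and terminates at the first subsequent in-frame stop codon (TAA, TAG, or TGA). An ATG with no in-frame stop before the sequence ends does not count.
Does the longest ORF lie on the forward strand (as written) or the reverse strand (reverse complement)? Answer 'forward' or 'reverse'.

Reverse complement (5'→3'): ACAATCACAGCGACATGGATCTTCAGTAAAC
Frame +1: GTT TAC TGA AGA TCC ATG TCG CTG TGA TTG — ATG at 16, stop TGA at 25 → 12 nt.
Frame +2: TTT ACT GAA GAT CCA TGT CGC TGT GAT TGT — no ATG→stop ORF.
Frame +3: TTA CTG AAG ATC CAT GTC GCT GTG ATT — no ATG→stop ORF.
Frame -1: ACA ATC ACA GCG ACA TGG ATC TTC AGT AAA — no ATG→stop ORF.
Frame -2: CAA TCA CAG CGA CAT GGA TCT TCA GTA AAC — no ATG→stop ORF.
Frame -3: AAT CAC AGC GAC ATG GAT CTT CAG TAA — ATG at 15, stop TAA at 27 → 15 nt.
Forward-strand max 12 nt; reverse-strand max 15 nt. The reverse strand has the longer ORF.

reverse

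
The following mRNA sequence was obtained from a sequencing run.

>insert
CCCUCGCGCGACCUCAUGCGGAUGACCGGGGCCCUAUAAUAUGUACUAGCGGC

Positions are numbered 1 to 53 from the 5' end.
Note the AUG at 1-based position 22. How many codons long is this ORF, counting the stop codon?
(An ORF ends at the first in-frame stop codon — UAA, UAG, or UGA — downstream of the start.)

Codons from position 22: AUG (22–24), ACC (25–27), GGG (28–30), GCC (31–33), CUA (34–36), UAA (37–39).
UAA is the first in-frame stop; that's 6 codons including the stop.

6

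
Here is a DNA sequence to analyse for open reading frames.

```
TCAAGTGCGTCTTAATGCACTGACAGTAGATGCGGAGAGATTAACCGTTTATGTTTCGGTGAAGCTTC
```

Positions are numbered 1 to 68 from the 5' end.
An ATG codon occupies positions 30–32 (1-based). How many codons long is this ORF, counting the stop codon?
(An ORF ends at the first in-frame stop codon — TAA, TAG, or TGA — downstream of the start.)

Codons from position 30: ATG (30–32), CGG (33–35), AGA (36–38), GAT (39–41), TAA (42–44).
TAA is the first in-frame stop; that's 5 codons including the stop.

5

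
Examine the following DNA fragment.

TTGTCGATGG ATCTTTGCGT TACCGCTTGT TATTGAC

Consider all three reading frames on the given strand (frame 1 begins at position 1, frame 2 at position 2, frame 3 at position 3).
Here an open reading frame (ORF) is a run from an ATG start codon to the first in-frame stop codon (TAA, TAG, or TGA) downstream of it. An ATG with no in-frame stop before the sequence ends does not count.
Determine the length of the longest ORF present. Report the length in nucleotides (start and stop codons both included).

30

Frame 1: TTG TCG ATG GAT CTT TGC GTT ACC GCT TGT TAT TGA — ATG at 7, stop TGA at 34 → 30 nt.
Frame 2: TGT CGA TGG ATC TTT GCG TTA CCG CTT GTT ATT GAC — no ATG→stop ORF.
Frame 3: GTC GAT GGA TCT TTG CGT TAC CGC TTG TTA TTG — no ATG→stop ORF.
Longest: frame 1, positions 7–36, 30 nt = 10 codons = 9 aa. → 30 nucleotides.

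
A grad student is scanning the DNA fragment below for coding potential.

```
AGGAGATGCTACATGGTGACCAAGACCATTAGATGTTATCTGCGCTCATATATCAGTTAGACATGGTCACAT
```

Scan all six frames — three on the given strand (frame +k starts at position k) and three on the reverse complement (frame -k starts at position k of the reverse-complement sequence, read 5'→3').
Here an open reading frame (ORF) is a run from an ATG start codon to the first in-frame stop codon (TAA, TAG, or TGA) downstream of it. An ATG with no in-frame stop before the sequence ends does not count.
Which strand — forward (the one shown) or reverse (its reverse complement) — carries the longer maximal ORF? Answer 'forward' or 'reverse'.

forward

Reverse complement (5'→3'): ATGTGACCATGTCTAACTGATATATGAGCGCAGATAACATCTAATGGTCTTGGTCACCATGTAGCATCTCCT
Frame +1: AGG AGA TGC TAC ATG GTG ACC AAG ACC ATT AGA TGT TAT CTG CGC TCA TAT ATC AGT TAG ACA TGG TCA CAT — ATG at 13, stop TAG at 58 → 48 nt.
Frame +2: GGA GAT GCT ACA TGG TGA CCA AGA CCA TTA GAT GTT ATC TGC GCT CAT ATA TCA GTT AGA CAT GGT CAC — no ATG→stop ORF.
Frame +3: GAG ATG CTA CAT GGT GAC CAA GAC CAT TAG ATG TTA TCT GCG CTC ATA TAT CAG TTA GAC ATG GTC ACA — ATG at 6, stop TAG at 30 → 27 nt.
Frame -1: ATG TGA CCA TGT CTA ACT GAT ATA TGA GCG CAG ATA ACA TCT AAT GGT CTT GGT CAC CAT GTA GCA TCT CCT — ATG at 1, stop TGA at 4 → 6 nt.
Frame -2: TGT GAC CAT GTC TAA CTG ATA TAT GAG CGC AGA TAA CAT CTA ATG GTC TTG GTC ACC ATG TAG CAT CTC — ATG at 44, stop TAG at 62 → 21 nt; ATG at 59, stop TAG at 62 → 6 nt.
Frame -3: GTG ACC ATG TCT AAC TGA TAT ATG AGC GCA GAT AAC ATC TAA TGG TCT TGG TCA CCA TGT AGC ATC TCC — ATG at 9, stop TGA at 18 → 12 nt; ATG at 24, stop TAA at 42 → 21 nt.
Forward-strand max 48 nt; reverse-strand max 21 nt. The forward strand has the longer ORF.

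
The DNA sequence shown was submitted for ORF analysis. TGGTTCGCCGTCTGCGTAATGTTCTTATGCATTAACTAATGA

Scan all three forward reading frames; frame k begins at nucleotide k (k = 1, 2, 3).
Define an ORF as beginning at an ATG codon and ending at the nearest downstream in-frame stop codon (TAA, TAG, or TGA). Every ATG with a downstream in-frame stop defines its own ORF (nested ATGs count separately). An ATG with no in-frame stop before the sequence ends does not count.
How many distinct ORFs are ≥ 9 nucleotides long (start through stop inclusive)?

2

Frame 1: TGG TTC GCC GTC TGC GTA ATG TTC TTA TGC ATT AAC TAA TGA — ATG at 19, stop TAA at 37 → 21 nt.
Frame 2: GGT TCG CCG TCT GCG TAA TGT TCT TAT GCA TTA ACT AAT — no ATG→stop ORF.
Frame 3: GTT CGC CGT CTG CGT AAT GTT CTT ATG CAT TAA CTA ATG — ATG at 27, stop TAA at 33 → 9 nt.
ORFs ≥ 9 nucleotides: frame 1 19–39 (21 nucleotides), frame 3 27–35 (9 nucleotides). Count = 2.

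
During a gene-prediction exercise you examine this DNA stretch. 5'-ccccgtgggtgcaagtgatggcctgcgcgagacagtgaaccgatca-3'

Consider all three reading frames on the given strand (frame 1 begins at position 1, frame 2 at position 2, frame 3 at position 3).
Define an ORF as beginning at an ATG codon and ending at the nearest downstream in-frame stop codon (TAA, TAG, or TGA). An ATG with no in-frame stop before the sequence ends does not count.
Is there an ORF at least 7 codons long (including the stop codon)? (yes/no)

yes

Frame 1: CCC CGT GGG TGC AAG TGA TGG CCT GCG CGA GAC AGT GAA CCG ATC — no ATG→stop ORF.
Frame 2: CCC GTG GGT GCA AGT GAT GGC CTG CGC GAG ACA GTG AAC CGA TCA — no ATG→stop ORF.
Frame 3: CCG TGG GTG CAA GTG ATG GCC TGC GCG AGA CAG TGA ACC GAT — ATG at 18, stop TGA at 36 → 21 nt.
Frame 3 has an ORF of 7 codons (positions 18–38) ≥ 7, so yes.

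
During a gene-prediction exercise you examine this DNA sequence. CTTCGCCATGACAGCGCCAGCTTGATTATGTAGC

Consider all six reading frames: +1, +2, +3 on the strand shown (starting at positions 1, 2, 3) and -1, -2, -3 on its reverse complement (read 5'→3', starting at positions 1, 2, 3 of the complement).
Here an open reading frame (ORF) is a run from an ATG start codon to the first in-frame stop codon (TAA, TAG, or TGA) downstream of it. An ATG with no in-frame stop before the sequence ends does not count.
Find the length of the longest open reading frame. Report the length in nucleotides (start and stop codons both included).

Reverse complement (5'→3'): GCTACATAATCAAGCTGGCGCTGTCATGGCGAAG
Frame +1: CTT CGC CAT GAC AGC GCC AGC TTG ATT ATG TAG — ATG at 28, stop TAG at 31 → 6 nt.
Frame +2: TTC GCC ATG ACA GCG CCA GCT TGA TTA TGT AGC — ATG at 8, stop TGA at 23 → 18 nt.
Frame +3: TCG CCA TGA CAG CGC CAG CTT GAT TAT GTA — no ATG→stop ORF.
Frame -1: GCT ACA TAA TCA AGC TGG CGC TGT CAT GGC GAA — no ATG→stop ORF.
Frame -2: CTA CAT AAT CAA GCT GGC GCT GTC ATG GCG AAG — no ATG→stop ORF.
Frame -3: TAC ATA ATC AAG CTG GCG CTG TCA TGG CGA — no ATG→stop ORF.
Longest: frame +2, positions 8–25, 18 nt = 6 codons = 5 aa. → 18 nucleotides.

18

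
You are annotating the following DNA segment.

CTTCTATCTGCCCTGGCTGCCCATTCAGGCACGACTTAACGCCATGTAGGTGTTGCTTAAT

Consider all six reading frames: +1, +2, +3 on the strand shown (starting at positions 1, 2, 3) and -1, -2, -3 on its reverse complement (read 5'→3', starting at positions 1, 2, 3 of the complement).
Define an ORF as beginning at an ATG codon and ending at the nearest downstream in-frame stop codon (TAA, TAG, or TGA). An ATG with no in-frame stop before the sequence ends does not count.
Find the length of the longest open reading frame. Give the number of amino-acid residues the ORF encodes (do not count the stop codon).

6

Reverse complement (5'→3'): ATTAAGCAACACCTACATGGCGTTAAGTCGTGCCTGAATGGGCAGCCAGGGCAGATAGAAG
Frame +1: CTT CTA TCT GCC CTG GCT GCC CAT TCA GGC ACG ACT TAA CGC CAT GTA GGT GTT GCT TAA — no ATG→stop ORF.
Frame +2: TTC TAT CTG CCC TGG CTG CCC ATT CAG GCA CGA CTT AAC GCC ATG TAG GTG TTG CTT AAT — ATG at 44, stop TAG at 47 → 6 nt.
Frame +3: TCT ATC TGC CCT GGC TGC CCA TTC AGG CAC GAC TTA ACG CCA TGT AGG TGT TGC TTA — no ATG→stop ORF.
Frame -1: ATT AAG CAA CAC CTA CAT GGC GTT AAG TCG TGC CTG AAT GGG CAG CCA GGG CAG ATA GAA — no ATG→stop ORF.
Frame -2: TTA AGC AAC ACC TAC ATG GCG TTA AGT CGT GCC TGA ATG GGC AGC CAG GGC AGA TAG AAG — ATG at 17, stop TGA at 35 → 21 nt; ATG at 38, stop TAG at 56 → 21 nt.
Frame -3: TAA GCA ACA CCT ACA TGG CGT TAA GTC GTG CCT GAA TGG GCA GCC AGG GCA GAT AGA — no ATG→stop ORF.
Longest: frame -2, positions 17–37, 21 nt = 7 codons = 6 aa. → 6 amino acids.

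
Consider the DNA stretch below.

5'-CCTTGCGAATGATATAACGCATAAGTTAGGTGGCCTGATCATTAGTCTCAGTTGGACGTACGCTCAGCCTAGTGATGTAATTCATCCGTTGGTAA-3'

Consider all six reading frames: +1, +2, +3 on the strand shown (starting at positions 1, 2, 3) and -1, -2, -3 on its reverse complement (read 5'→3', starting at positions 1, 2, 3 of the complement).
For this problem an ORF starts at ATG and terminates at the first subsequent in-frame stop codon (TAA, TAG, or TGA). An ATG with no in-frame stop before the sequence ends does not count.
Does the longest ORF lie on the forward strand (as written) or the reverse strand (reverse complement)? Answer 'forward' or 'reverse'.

Reverse complement (5'→3'): TTACCAACGGATGAATTACATCACTAGGCTGAGCGTACGTCCAACTGAGACTAATGATCAGGCCACCTAACTTATGCGTTATATCATTCGCAAGG
Frame +1: CCT TGC GAA TGA TAT AAC GCA TAA GTT AGG TGG CCT GAT CAT TAG TCT CAG TTG GAC GTA CGC TCA GCC TAG TGA TGT AAT TCA TCC GTT GGT — no ATG→stop ORF.
Frame +2: CTT GCG AAT GAT ATA ACG CAT AAG TTA GGT GGC CTG ATC ATT AGT CTC AGT TGG ACG TAC GCT CAG CCT AGT GAT GTA ATT CAT CCG TTG GTA — no ATG→stop ORF.
Frame +3: TTG CGA ATG ATA TAA CGC ATA AGT TAG GTG GCC TGA TCA TTA GTC TCA GTT GGA CGT ACG CTC AGC CTA GTG ATG TAA TTC ATC CGT TGG TAA — ATG at 9, stop TAA at 15 → 9 nt; ATG at 75, stop TAA at 78 → 6 nt.
Frame -1: TTA CCA ACG GAT GAA TTA CAT CAC TAG GCT GAG CGT ACG TCC AAC TGA GAC TAA TGA TCA GGC CAC CTA ACT TAT GCG TTA TAT CAT TCG CAA — no ATG→stop ORF.
Frame -2: TAC CAA CGG ATG AAT TAC ATC ACT AGG CTG AGC GTA CGT CCA ACT GAG ACT AAT GAT CAG GCC ACC TAA CTT ATG CGT TAT ATC ATT CGC AAG — ATG at 11, stop TAA at 68 → 60 nt.
Frame -3: ACC AAC GGA TGA ATT ACA TCA CTA GGC TGA GCG TAC GTC CAA CTG AGA CTA ATG ATC AGG CCA CCT AAC TTA TGC GTT ATA TCA TTC GCA AGG — no ATG→stop ORF.
Forward-strand max 9 nt; reverse-strand max 60 nt. The reverse strand has the longer ORF.

reverse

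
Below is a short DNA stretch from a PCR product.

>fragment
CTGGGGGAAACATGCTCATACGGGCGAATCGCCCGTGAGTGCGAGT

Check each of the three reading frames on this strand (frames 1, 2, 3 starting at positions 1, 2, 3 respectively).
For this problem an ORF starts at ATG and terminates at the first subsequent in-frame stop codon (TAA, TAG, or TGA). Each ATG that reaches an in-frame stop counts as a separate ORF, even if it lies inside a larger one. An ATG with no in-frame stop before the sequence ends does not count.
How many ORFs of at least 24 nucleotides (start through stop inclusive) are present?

Frame 1: CTG GGG GAA ACA TGC TCA TAC GGG CGA ATC GCC CGT GAG TGC GAG — no ATG→stop ORF.
Frame 2: TGG GGG AAA CAT GCT CAT ACG GGC GAA TCG CCC GTG AGT GCG AGT — no ATG→stop ORF.
Frame 3: GGG GGA AAC ATG CTC ATA CGG GCG AAT CGC CCG TGA GTG CGA — ATG at 12, stop TGA at 36 → 27 nt.
ORFs ≥ 24 nucleotides: frame 3 12–38 (27 nucleotides). Count = 1.

1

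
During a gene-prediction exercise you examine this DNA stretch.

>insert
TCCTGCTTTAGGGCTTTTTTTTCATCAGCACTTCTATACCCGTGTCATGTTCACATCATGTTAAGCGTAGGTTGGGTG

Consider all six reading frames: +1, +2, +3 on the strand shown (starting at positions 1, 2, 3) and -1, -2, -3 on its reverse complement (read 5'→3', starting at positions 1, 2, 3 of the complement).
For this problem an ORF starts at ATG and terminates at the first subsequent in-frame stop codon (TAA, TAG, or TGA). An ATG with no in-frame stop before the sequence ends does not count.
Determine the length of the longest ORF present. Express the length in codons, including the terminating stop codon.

Reverse complement (5'→3'): CACCCAACCTACGCTTAACATGATGTGAACATGACACGGGTATAGAAGTGCTGATGAAAAAAAAGCCCTAAAGCAGGA
Frame +1: TCC TGC TTT AGG GCT TTT TTT TCA TCA GCA CTT CTA TAC CCG TGT CAT GTT CAC ATC ATG TTA AGC GTA GGT TGG GTG — no ATG→stop ORF.
Frame +2: CCT GCT TTA GGG CTT TTT TTT CAT CAG CAC TTC TAT ACC CGT GTC ATG TTC ACA TCA TGT TAA GCG TAG GTT GGG — ATG at 47, stop TAA at 62 → 18 nt.
Frame +3: CTG CTT TAG GGC TTT TTT TTC ATC AGC ACT TCT ATA CCC GTG TCA TGT TCA CAT CAT GTT AAG CGT AGG TTG GGT — no ATG→stop ORF.
Frame -1: CAC CCA ACC TAC GCT TAA CAT GAT GTG AAC ATG ACA CGG GTA TAG AAG TGC TGA TGA AAA AAA AGC CCT AAA GCA GGA — ATG at 31, stop TAG at 43 → 15 nt.
Frame -2: ACC CAA CCT ACG CTT AAC ATG ATG TGA ACA TGA CAC GGG TAT AGA AGT GCT GAT GAA AAA AAA GCC CTA AAG CAG — ATG at 20, stop TGA at 26 → 9 nt; ATG at 23, stop TGA at 26 → 6 nt.
Frame -3: CCC AAC CTA CGC TTA ACA TGA TGT GAA CAT GAC ACG GGT ATA GAA GTG CTG ATG AAA AAA AAG CCC TAA AGC AGG — ATG at 54, stop TAA at 69 → 18 nt.
Longest: frame +2, positions 47–64, 18 nt = 6 codons = 5 aa. → 6 codons.

6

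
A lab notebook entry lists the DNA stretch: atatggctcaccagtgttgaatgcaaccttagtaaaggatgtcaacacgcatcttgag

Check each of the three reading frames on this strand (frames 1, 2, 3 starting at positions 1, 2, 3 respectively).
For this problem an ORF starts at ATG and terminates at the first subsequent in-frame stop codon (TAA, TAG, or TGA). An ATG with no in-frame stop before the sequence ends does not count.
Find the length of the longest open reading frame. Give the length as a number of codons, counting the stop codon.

Frame 1: ATA TGG CTC ACC AGT GTT GAA TGC AAC CTT AGT AAA GGA TGT CAA CAC GCA TCT TGA — no ATG→stop ORF.
Frame 2: TAT GGC TCA CCA GTG TTG AAT GCA ACC TTA GTA AAG GAT GTC AAC ACG CAT CTT GAG — no ATG→stop ORF.
Frame 3: ATG GCT CAC CAG TGT TGA ATG CAA CCT TAG TAA AGG ATG TCA ACA CGC ATC TTG — ATG at 3, stop TGA at 18 → 18 nt; ATG at 21, stop TAG at 30 → 12 nt.
Longest: frame 3, positions 3–20, 18 nt = 6 codons = 5 aa. → 6 codons.

6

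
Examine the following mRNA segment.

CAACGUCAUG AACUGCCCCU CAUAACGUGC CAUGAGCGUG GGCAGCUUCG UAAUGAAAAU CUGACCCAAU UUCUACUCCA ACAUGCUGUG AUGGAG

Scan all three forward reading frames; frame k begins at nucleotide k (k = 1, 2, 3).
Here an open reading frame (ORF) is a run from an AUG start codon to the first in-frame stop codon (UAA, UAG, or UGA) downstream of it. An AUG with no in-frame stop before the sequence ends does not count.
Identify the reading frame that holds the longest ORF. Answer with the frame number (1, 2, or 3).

Frame 1: CAA CGU CAU GAA CUG CCC CUC AUA ACG UGC CAU GAG CGU GGG CAG CUU CGU AAU GAA AAU CUG ACC CAA UUU CUA CUC CAA CAU GCU GUG AUG GAG — no AUG→stop ORF.
Frame 2: AAC GUC AUG AAC UGC CCC UCA UAA CGU GCC AUG AGC GUG GGC AGC UUC GUA AUG AAA AUC UGA CCC AAU UUC UAC UCC AAC AUG CUG UGA UGG — AUG at 8, stop UAA at 23 → 18 nt; AUG at 32, stop UGA at 62 → 33 nt; AUG at 53, stop UGA at 62 → 12 nt; AUG at 83, stop UGA at 89 → 9 nt.
Frame 3: ACG UCA UGA ACU GCC CCU CAU AAC GUG CCA UGA GCG UGG GCA GCU UCG UAA UGA AAA UCU GAC CCA AUU UCU ACU CCA ACA UGC UGU GAU GGA — no AUG→stop ORF.
Longest ORF is 33 nt in frame 2 (positions 32–64).

2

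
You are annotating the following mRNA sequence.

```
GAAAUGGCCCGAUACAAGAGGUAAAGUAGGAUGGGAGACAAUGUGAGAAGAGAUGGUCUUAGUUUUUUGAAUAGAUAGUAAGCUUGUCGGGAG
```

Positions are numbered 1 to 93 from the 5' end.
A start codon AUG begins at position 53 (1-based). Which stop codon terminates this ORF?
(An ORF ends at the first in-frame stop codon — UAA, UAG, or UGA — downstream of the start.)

Codons from position 53: AUG (53–55), GUC (56–58), UUA (59–61), GUU (62–64), UUU (65–67), UGA (68–70).
The first in-frame stop codon is UGA.

UGA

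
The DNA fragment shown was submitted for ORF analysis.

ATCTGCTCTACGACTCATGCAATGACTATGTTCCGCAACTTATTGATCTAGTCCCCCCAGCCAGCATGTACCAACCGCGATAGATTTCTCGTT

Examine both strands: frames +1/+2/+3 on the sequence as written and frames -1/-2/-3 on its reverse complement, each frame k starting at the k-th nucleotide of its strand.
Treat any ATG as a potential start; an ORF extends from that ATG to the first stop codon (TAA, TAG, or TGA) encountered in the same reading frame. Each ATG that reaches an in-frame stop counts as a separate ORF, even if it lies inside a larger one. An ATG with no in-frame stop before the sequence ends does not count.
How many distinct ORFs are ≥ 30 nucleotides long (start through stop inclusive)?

Reverse complement (5'→3'): AACGAGAAATCTATCGCGGTTGGTACATGCTGGCTGGGGGGACTAGATCAATAAGTTGCGGAACATAGTCATTGCATGAGTCGTAGAGCAGAT
Frame +1: ATC TGC TCT ACG ACT CAT GCA ATG ACT ATG TTC CGC AAC TTA TTG ATC TAG TCC CCC CAG CCA GCA TGT ACC AAC CGC GAT AGA TTT CTC GTT — ATG at 22, stop TAG at 49 → 30 nt; ATG at 28, stop TAG at 49 → 24 nt.
Frame +2: TCT GCT CTA CGA CTC ATG CAA TGA CTA TGT TCC GCA ACT TAT TGA TCT AGT CCC CCC AGC CAG CAT GTA CCA ACC GCG ATA GAT TTC TCG — ATG at 17, stop TGA at 23 → 9 nt.
Frame +3: CTG CTC TAC GAC TCA TGC AAT GAC TAT GTT CCG CAA CTT ATT GAT CTA GTC CCC CCA GCC AGC ATG TAC CAA CCG CGA TAG ATT TCT CGT — ATG at 66, stop TAG at 81 → 18 nt.
Frame -1: AAC GAG AAA TCT ATC GCG GTT GGT ACA TGC TGG CTG GGG GGA CTA GAT CAA TAA GTT GCG GAA CAT AGT CAT TGC ATG AGT CGT AGA GCA GAT — no ATG→stop ORF.
Frame -2: ACG AGA AAT CTA TCG CGG TTG GTA CAT GCT GGC TGG GGG GAC TAG ATC AAT AAG TTG CGG AAC ATA GTC ATT GCA TGA GTC GTA GAG CAG — no ATG→stop ORF.
Frame -3: CGA GAA ATC TAT CGC GGT TGG TAC ATG CTG GCT GGG GGG ACT AGA TCA ATA AGT TGC GGA ACA TAG TCA TTG CAT GAG TCG TAG AGC AGA — ATG at 27, stop TAG at 66 → 42 nt.
ORFs ≥ 30 nucleotides: frame +1 22–51 (30 nucleotides), frame -3 27–68 (42 nucleotides). Count = 2.

2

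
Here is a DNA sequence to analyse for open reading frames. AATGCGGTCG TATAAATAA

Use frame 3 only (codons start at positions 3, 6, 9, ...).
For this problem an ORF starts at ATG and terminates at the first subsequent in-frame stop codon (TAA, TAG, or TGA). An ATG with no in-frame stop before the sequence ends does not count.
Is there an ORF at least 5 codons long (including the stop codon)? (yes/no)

no

Frame 3: TGC GGT CGT ATA AAT — no ATG→stop ORF.
Largest ORF found is 0 codons < 5, so no.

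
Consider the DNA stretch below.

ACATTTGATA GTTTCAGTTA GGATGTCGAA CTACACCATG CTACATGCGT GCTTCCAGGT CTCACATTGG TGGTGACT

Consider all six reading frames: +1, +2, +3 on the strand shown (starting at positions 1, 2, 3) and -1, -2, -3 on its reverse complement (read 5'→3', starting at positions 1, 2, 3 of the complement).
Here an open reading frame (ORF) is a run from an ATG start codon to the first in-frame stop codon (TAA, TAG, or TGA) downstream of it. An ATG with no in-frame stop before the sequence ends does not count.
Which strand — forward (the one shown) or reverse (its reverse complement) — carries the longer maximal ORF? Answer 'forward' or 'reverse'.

Reverse complement (5'→3'): AGTCACCACCAATGTGAGACCTGGAAGCACGCATGTAGCATGGTGTAGTTCGACATCCTAACTGAAACTATCAAATGT
Frame +1: ACA TTT GAT AGT TTC AGT TAG GAT GTC GAA CTA CAC CAT GCT ACA TGC GTG CTT CCA GGT CTC ACA TTG GTG GTG ACT — no ATG→stop ORF.
Frame +2: CAT TTG ATA GTT TCA GTT AGG ATG TCG AAC TAC ACC ATG CTA CAT GCG TGC TTC CAG GTC TCA CAT TGG TGG TGA — ATG at 23, stop TGA at 74 → 54 nt; ATG at 38, stop TGA at 74 → 39 nt.
Frame +3: ATT TGA TAG TTT CAG TTA GGA TGT CGA ACT ACA CCA TGC TAC ATG CGT GCT TCC AGG TCT CAC ATT GGT GGT GAC — no ATG→stop ORF.
Frame -1: AGT CAC CAC CAA TGT GAG ACC TGG AAG CAC GCA TGT AGC ATG GTG TAG TTC GAC ATC CTA ACT GAA ACT ATC AAA TGT — ATG at 40, stop TAG at 46 → 9 nt.
Frame -2: GTC ACC ACC AAT GTG AGA CCT GGA AGC ACG CAT GTA GCA TGG TGT AGT TCG ACA TCC TAA CTG AAA CTA TCA AAT — no ATG→stop ORF.
Frame -3: TCA CCA CCA ATG TGA GAC CTG GAA GCA CGC ATG TAG CAT GGT GTA GTT CGA CAT CCT AAC TGA AAC TAT CAA ATG — ATG at 12, stop TGA at 15 → 6 nt; ATG at 33, stop TAG at 36 → 6 nt.
Forward-strand max 54 nt; reverse-strand max 9 nt. The forward strand has the longer ORF.

forward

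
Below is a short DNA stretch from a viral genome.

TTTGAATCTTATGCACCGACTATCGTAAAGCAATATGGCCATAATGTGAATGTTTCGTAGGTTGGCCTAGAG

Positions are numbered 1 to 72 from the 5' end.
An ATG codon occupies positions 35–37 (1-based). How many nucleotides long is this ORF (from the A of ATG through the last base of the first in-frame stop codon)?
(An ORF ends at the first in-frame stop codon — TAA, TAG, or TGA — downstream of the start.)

Codons from position 35: ATG (35–37), GCC (38–40), ATA (41–43), ATG (44–46), TGA (47–49).
TGA is the first in-frame stop; ORF spans 35–49, 15 nucleotides.

15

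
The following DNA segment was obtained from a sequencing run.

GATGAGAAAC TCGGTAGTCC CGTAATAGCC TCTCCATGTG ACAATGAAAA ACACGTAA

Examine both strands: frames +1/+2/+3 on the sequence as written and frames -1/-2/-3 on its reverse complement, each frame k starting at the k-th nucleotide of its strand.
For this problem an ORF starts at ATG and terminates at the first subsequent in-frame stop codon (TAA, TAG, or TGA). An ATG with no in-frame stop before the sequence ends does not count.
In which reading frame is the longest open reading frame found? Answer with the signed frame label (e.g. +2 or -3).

+2

Reverse complement (5'→3'): TTACGTGTTTTTCATTGTCACATGGAGAGGCTATTACGGGACTACCGAGTTTCTCATC
Frame +1: GAT GAG AAA CTC GGT AGT CCC GTA ATA GCC TCT CCA TGT GAC AAT GAA AAA CAC GTA — no ATG→stop ORF.
Frame +2: ATG AGA AAC TCG GTA GTC CCG TAA TAG CCT CTC CAT GTG ACA ATG AAA AAC ACG TAA — ATG at 2, stop TAA at 23 → 24 nt; ATG at 44, stop TAA at 56 → 15 nt.
Frame +3: TGA GAA ACT CGG TAG TCC CGT AAT AGC CTC TCC ATG TGA CAA TGA AAA ACA CGT — ATG at 36, stop TGA at 39 → 6 nt.
Frame -1: TTA CGT GTT TTT CAT TGT CAC ATG GAG AGG CTA TTA CGG GAC TAC CGA GTT TCT CAT — no ATG→stop ORF.
Frame -2: TAC GTG TTT TTC ATT GTC ACA TGG AGA GGC TAT TAC GGG ACT ACC GAG TTT CTC ATC — no ATG→stop ORF.
Frame -3: ACG TGT TTT TCA TTG TCA CAT GGA GAG GCT ATT ACG GGA CTA CCG AGT TTC TCA — no ATG→stop ORF.
Longest ORF is 24 nt in frame +2 (positions 2–25).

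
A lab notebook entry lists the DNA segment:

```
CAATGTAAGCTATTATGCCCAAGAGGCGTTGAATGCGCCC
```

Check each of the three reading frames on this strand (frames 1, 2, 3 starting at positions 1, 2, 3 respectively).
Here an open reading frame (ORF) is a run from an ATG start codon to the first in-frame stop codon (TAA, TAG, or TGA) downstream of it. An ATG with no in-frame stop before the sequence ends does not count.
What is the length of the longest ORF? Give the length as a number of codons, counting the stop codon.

6

Frame 1: CAA TGT AAG CTA TTA TGC CCA AGA GGC GTT GAA TGC GCC — no ATG→stop ORF.
Frame 2: AAT GTA AGC TAT TAT GCC CAA GAG GCG TTG AAT GCG CCC — no ATG→stop ORF.
Frame 3: ATG TAA GCT ATT ATG CCC AAG AGG CGT TGA ATG CGC — ATG at 3, stop TAA at 6 → 6 nt; ATG at 15, stop TGA at 30 → 18 nt.
Longest: frame 3, positions 15–32, 18 nt = 6 codons = 5 aa. → 6 codons.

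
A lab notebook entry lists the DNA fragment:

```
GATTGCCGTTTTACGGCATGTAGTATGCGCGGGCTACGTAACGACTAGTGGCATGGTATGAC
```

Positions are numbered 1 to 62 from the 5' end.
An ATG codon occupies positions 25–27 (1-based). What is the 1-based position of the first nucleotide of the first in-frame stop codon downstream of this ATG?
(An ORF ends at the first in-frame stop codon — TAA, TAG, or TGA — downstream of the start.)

46

Codons from position 25: ATG (25–27), CGC (28–30), GGG (31–33), CTA (34–36), CGT (37–39), AAC (40–42), GAC (43–45), TAG (46–48).
TAG is a stop codon; it begins at position 46.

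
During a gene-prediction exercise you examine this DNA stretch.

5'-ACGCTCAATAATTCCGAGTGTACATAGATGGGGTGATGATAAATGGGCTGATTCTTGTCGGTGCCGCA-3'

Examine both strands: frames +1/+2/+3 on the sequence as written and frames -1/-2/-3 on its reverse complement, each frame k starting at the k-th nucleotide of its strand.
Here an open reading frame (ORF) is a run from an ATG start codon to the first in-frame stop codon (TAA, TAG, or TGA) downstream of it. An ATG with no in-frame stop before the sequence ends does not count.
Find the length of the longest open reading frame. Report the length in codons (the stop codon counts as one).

7

Reverse complement (5'→3'): TGCGGCACCGACAAGAATCAGCCCATTTATCATCACCCCATCTATGTACACTCGGAATTATTGAGCGT
Frame +1: ACG CTC AAT AAT TCC GAG TGT ACA TAG ATG GGG TGA TGA TAA ATG GGC TGA TTC TTG TCG GTG CCG — ATG at 28, stop TGA at 34 → 9 nt; ATG at 43, stop TGA at 49 → 9 nt.
Frame +2: CGC TCA ATA ATT CCG AGT GTA CAT AGA TGG GGT GAT GAT AAA TGG GCT GAT TCT TGT CGG TGC CGC — no ATG→stop ORF.
Frame +3: GCT CAA TAA TTC CGA GTG TAC ATA GAT GGG GTG ATG ATA AAT GGG CTG ATT CTT GTC GGT GCC GCA — no ATG→stop ORF.
Frame -1: TGC GGC ACC GAC AAG AAT CAG CCC ATT TAT CAT CAC CCC ATC TAT GTA CAC TCG GAA TTA TTG AGC — no ATG→stop ORF.
Frame -2: GCG GCA CCG ACA AGA ATC AGC CCA TTT ATC ATC ACC CCA TCT ATG TAC ACT CGG AAT TAT TGA GCG — ATG at 44, stop TGA at 62 → 21 nt.
Frame -3: CGG CAC CGA CAA GAA TCA GCC CAT TTA TCA TCA CCC CAT CTA TGT ACA CTC GGA ATT ATT GAG CGT — no ATG→stop ORF.
Longest: frame -2, positions 44–64, 21 nt = 7 codons = 6 aa. → 7 codons.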